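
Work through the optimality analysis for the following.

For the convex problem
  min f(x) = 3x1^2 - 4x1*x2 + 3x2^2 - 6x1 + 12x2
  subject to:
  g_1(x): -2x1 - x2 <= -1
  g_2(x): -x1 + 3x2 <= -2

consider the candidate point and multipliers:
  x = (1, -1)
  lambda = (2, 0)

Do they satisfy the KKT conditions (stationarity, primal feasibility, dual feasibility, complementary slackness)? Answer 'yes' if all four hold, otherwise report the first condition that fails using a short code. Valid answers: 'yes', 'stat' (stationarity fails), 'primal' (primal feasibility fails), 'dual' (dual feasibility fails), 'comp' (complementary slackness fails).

Gradient of f: grad f(x) = Q x + c = (4, 2)
Constraint values g_i(x) = a_i^T x - b_i:
  g_1((1, -1)) = 0
  g_2((1, -1)) = -2
Stationarity residual: grad f(x) + sum_i lambda_i a_i = (0, 0)
  -> stationarity OK
Primal feasibility (all g_i <= 0): OK
Dual feasibility (all lambda_i >= 0): OK
Complementary slackness (lambda_i * g_i(x) = 0 for all i): OK

Verdict: yes, KKT holds.

yes


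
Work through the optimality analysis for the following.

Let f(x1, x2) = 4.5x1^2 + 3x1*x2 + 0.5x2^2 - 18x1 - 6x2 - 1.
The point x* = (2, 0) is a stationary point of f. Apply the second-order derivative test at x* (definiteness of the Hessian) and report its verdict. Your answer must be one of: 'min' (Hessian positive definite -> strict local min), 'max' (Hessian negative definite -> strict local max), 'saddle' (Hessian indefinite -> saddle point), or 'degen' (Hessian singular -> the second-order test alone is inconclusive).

Compute the Hessian H = grad^2 f:
  H = [[9, 3], [3, 1]]
Verify stationarity: grad f(x*) = H x* + g = (0, 0).
Eigenvalues of H: 0, 10.
H has a zero eigenvalue (singular; positive semidefinite but not definite), so H is neither positive definite, negative definite, nor indefinite. The second-order test alone is inconclusive -> degen.
(Indeed, f is constant along the null direction of H through x*, so x* is not a strict local extremum.)

degen


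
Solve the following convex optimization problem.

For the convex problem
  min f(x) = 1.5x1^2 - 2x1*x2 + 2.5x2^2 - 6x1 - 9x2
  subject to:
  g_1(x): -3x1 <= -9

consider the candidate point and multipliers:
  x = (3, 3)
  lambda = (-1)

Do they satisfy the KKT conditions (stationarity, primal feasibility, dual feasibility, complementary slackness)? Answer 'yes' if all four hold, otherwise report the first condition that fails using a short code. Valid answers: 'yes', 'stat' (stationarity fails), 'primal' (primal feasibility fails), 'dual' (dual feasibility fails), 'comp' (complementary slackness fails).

Gradient of f: grad f(x) = Q x + c = (-3, 0)
Constraint values g_i(x) = a_i^T x - b_i:
  g_1((3, 3)) = 0
Stationarity residual: grad f(x) + sum_i lambda_i a_i = (0, 0)
  -> stationarity OK
Primal feasibility (all g_i <= 0): OK
Dual feasibility (all lambda_i >= 0): FAILS
Complementary slackness (lambda_i * g_i(x) = 0 for all i): OK

Verdict: the first failing condition is dual_feasibility -> dual.

dual


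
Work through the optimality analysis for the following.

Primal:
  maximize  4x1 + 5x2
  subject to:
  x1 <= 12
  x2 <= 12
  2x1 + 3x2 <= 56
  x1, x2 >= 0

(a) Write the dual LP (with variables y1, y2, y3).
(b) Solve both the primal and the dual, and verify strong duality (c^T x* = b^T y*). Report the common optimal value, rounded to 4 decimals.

The standard primal-dual pair for 'max c^T x s.t. A x <= b, x >= 0' is:
  Dual:  min b^T y  s.t.  A^T y >= c,  y >= 0.

So the dual LP is:
  minimize  12y1 + 12y2 + 56y3
  subject to:
    y1 + 2y3 >= 4
    y2 + 3y3 >= 5
    y1, y2, y3 >= 0

Solving the primal: x* = (12, 10.6667).
  primal value c^T x* = 101.3333.
Solving the dual: y* = (0.6667, 0, 1.6667).
  dual value b^T y* = 101.3333.
Strong duality: c^T x* = b^T y*. Confirmed.

101.3333


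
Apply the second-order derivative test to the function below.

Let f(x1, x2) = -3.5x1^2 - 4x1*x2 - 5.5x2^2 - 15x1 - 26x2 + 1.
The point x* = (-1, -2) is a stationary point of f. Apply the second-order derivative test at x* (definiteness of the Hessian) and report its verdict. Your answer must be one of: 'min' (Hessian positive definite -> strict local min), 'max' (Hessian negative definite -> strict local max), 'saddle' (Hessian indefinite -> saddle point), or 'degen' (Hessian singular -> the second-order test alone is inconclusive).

Compute the Hessian H = grad^2 f:
  H = [[-7, -4], [-4, -11]]
Verify stationarity: grad f(x*) = H x* + g = (0, 0).
Eigenvalues of H: -13.4721, -4.5279.
Both eigenvalues < 0, so H is negative definite -> x* is a strict local max.

max


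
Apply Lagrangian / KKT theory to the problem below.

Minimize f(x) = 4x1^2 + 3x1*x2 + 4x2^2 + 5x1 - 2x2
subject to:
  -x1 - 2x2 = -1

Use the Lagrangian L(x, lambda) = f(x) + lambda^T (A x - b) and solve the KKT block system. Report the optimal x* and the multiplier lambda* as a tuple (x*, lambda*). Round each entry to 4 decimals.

Form the Lagrangian:
  L(x, lambda) = (1/2) x^T Q x + c^T x + lambda^T (A x - b)
Stationarity (grad_x L = 0): Q x + c + A^T lambda = 0.
Primal feasibility: A x = b.

This gives the KKT block system:
  [ Q   A^T ] [ x     ]   [-c ]
  [ A    0  ] [ lambda ] = [ b ]

Solving the linear system:
  x*      = (-0.7857, 0.8929)
  lambda* = (1.3929)
  f(x*)   = -2.1607

x* = (-0.7857, 0.8929), lambda* = (1.3929)


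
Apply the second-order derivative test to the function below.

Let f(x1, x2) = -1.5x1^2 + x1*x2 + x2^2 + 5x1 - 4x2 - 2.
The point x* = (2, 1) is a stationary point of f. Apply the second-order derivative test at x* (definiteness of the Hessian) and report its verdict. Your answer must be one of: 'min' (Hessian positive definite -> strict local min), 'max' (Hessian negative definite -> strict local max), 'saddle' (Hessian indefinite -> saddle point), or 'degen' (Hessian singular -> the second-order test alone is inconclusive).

Compute the Hessian H = grad^2 f:
  H = [[-3, 1], [1, 2]]
Verify stationarity: grad f(x*) = H x* + g = (0, 0).
Eigenvalues of H: -3.1926, 2.1926.
Eigenvalues have mixed signs, so H is indefinite -> x* is a saddle point.

saddle


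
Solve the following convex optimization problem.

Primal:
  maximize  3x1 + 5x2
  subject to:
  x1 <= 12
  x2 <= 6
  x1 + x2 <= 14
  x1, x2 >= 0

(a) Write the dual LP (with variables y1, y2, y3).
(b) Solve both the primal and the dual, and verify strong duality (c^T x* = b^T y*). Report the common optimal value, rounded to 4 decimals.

The standard primal-dual pair for 'max c^T x s.t. A x <= b, x >= 0' is:
  Dual:  min b^T y  s.t.  A^T y >= c,  y >= 0.

So the dual LP is:
  minimize  12y1 + 6y2 + 14y3
  subject to:
    y1 + y3 >= 3
    y2 + y3 >= 5
    y1, y2, y3 >= 0

Solving the primal: x* = (8, 6).
  primal value c^T x* = 54.
Solving the dual: y* = (0, 2, 3).
  dual value b^T y* = 54.
Strong duality: c^T x* = b^T y*. Confirmed.

54


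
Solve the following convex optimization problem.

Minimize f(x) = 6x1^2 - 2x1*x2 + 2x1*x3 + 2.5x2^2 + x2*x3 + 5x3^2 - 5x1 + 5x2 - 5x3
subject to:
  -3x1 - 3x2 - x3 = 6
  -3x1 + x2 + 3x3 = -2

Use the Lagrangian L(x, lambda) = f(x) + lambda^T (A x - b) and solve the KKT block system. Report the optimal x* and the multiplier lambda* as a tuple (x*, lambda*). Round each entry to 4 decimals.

Form the Lagrangian:
  L(x, lambda) = (1/2) x^T Q x + c^T x + lambda^T (A x - b)
Stationarity (grad_x L = 0): Q x + c + A^T lambda = 0.
Primal feasibility: A x = b.

This gives the KKT block system:
  [ Q   A^T ] [ x     ]   [-c ]
  [ A    0  ] [ lambda ] = [ b ]

Solving the linear system:
  x*      = (0.0751, -2.1127, 0.1127)
  lambda* = (-1.3709, 1.4883)
  f(x*)   = -0.1502

x* = (0.0751, -2.1127, 0.1127), lambda* = (-1.3709, 1.4883)


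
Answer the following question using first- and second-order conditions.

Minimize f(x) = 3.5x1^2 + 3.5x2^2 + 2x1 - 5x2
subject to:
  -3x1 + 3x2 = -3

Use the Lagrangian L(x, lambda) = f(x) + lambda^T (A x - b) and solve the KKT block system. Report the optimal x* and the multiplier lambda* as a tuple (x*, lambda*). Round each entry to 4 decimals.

Form the Lagrangian:
  L(x, lambda) = (1/2) x^T Q x + c^T x + lambda^T (A x - b)
Stationarity (grad_x L = 0): Q x + c + A^T lambda = 0.
Primal feasibility: A x = b.

This gives the KKT block system:
  [ Q   A^T ] [ x     ]   [-c ]
  [ A    0  ] [ lambda ] = [ b ]

Solving the linear system:
  x*      = (0.7143, -0.2857)
  lambda* = (2.3333)
  f(x*)   = 4.9286

x* = (0.7143, -0.2857), lambda* = (2.3333)


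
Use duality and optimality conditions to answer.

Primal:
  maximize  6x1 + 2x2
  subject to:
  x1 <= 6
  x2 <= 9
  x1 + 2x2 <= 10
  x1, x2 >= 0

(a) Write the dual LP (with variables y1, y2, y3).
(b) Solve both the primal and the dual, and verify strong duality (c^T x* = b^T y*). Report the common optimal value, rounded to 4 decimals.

The standard primal-dual pair for 'max c^T x s.t. A x <= b, x >= 0' is:
  Dual:  min b^T y  s.t.  A^T y >= c,  y >= 0.

So the dual LP is:
  minimize  6y1 + 9y2 + 10y3
  subject to:
    y1 + y3 >= 6
    y2 + 2y3 >= 2
    y1, y2, y3 >= 0

Solving the primal: x* = (6, 2).
  primal value c^T x* = 40.
Solving the dual: y* = (5, 0, 1).
  dual value b^T y* = 40.
Strong duality: c^T x* = b^T y*. Confirmed.

40


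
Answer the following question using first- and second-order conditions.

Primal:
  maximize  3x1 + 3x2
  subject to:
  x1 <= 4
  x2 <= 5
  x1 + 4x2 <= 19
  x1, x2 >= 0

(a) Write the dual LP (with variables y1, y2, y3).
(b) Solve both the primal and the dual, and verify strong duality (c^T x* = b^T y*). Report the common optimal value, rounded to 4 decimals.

The standard primal-dual pair for 'max c^T x s.t. A x <= b, x >= 0' is:
  Dual:  min b^T y  s.t.  A^T y >= c,  y >= 0.

So the dual LP is:
  minimize  4y1 + 5y2 + 19y3
  subject to:
    y1 + y3 >= 3
    y2 + 4y3 >= 3
    y1, y2, y3 >= 0

Solving the primal: x* = (4, 3.75).
  primal value c^T x* = 23.25.
Solving the dual: y* = (2.25, 0, 0.75).
  dual value b^T y* = 23.25.
Strong duality: c^T x* = b^T y*. Confirmed.

23.25


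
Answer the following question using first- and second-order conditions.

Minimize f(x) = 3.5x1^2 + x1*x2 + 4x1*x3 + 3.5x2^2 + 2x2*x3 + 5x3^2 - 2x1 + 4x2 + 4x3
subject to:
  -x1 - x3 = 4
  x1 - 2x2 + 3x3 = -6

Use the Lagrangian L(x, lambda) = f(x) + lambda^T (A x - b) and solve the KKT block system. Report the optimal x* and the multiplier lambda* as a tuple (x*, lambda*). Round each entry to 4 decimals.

Form the Lagrangian:
  L(x, lambda) = (1/2) x^T Q x + c^T x + lambda^T (A x - b)
Stationarity (grad_x L = 0): Q x + c + A^T lambda = 0.
Primal feasibility: A x = b.

This gives the KKT block system:
  [ Q   A^T ] [ x     ]   [-c ]
  [ A    0  ] [ lambda ] = [ b ]

Solving the linear system:
  x*      = (-2.5556, -0.4444, -1.4444)
  lambda* = (-28.3889, -2.2778)
  f(x*)   = 48.7222

x* = (-2.5556, -0.4444, -1.4444), lambda* = (-28.3889, -2.2778)


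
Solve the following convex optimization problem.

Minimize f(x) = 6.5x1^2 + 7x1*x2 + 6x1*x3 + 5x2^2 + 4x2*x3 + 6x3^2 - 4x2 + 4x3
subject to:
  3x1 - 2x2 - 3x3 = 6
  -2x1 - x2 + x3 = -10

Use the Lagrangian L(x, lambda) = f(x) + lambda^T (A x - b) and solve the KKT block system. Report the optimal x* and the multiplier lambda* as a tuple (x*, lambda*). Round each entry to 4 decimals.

Form the Lagrangian:
  L(x, lambda) = (1/2) x^T Q x + c^T x + lambda^T (A x - b)
Stationarity (grad_x L = 0): Q x + c + A^T lambda = 0.
Primal feasibility: A x = b.

This gives the KKT block system:
  [ Q   A^T ] [ x     ]   [-c ]
  [ A    0  ] [ lambda ] = [ b ]

Solving the linear system:
  x*      = (1.5885, 3.8469, -2.9761)
  lambda* = (5.378, 22.9282)
  f(x*)   = 84.8612

x* = (1.5885, 3.8469, -2.9761), lambda* = (5.378, 22.9282)


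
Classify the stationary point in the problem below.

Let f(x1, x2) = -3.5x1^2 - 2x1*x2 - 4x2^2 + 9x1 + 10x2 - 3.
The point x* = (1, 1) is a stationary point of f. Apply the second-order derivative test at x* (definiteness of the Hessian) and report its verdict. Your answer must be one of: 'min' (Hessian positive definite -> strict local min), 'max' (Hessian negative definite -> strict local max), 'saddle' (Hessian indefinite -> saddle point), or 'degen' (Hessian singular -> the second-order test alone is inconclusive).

Compute the Hessian H = grad^2 f:
  H = [[-7, -2], [-2, -8]]
Verify stationarity: grad f(x*) = H x* + g = (0, 0).
Eigenvalues of H: -9.5616, -5.4384.
Both eigenvalues < 0, so H is negative definite -> x* is a strict local max.

max


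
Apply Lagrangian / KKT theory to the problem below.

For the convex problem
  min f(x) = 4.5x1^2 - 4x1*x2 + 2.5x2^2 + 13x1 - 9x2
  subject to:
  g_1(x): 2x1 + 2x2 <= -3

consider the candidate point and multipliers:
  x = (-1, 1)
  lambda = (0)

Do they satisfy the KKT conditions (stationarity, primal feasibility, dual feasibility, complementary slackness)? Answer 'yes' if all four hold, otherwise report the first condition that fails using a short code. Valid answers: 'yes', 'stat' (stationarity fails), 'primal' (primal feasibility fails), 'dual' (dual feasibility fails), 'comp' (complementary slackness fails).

Gradient of f: grad f(x) = Q x + c = (0, 0)
Constraint values g_i(x) = a_i^T x - b_i:
  g_1((-1, 1)) = 3
Stationarity residual: grad f(x) + sum_i lambda_i a_i = (0, 0)
  -> stationarity OK
Primal feasibility (all g_i <= 0): FAILS
Dual feasibility (all lambda_i >= 0): OK
Complementary slackness (lambda_i * g_i(x) = 0 for all i): OK

Verdict: the first failing condition is primal_feasibility -> primal.

primal


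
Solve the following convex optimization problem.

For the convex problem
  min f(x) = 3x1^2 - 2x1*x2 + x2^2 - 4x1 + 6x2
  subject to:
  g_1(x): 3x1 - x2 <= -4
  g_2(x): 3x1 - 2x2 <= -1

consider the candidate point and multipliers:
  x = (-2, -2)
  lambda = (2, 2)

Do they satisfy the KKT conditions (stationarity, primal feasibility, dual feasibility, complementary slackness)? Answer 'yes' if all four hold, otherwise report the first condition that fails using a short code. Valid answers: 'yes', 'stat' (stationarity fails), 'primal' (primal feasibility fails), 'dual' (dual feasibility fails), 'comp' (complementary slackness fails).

Gradient of f: grad f(x) = Q x + c = (-12, 6)
Constraint values g_i(x) = a_i^T x - b_i:
  g_1((-2, -2)) = 0
  g_2((-2, -2)) = -1
Stationarity residual: grad f(x) + sum_i lambda_i a_i = (0, 0)
  -> stationarity OK
Primal feasibility (all g_i <= 0): OK
Dual feasibility (all lambda_i >= 0): OK
Complementary slackness (lambda_i * g_i(x) = 0 for all i): FAILS

Verdict: the first failing condition is complementary_slackness -> comp.

comp


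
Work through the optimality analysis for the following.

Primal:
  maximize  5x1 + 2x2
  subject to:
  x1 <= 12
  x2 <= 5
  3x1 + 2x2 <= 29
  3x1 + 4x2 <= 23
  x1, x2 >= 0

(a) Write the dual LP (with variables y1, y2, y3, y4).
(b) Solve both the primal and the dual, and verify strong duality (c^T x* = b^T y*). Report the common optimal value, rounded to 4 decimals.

The standard primal-dual pair for 'max c^T x s.t. A x <= b, x >= 0' is:
  Dual:  min b^T y  s.t.  A^T y >= c,  y >= 0.

So the dual LP is:
  minimize  12y1 + 5y2 + 29y3 + 23y4
  subject to:
    y1 + 3y3 + 3y4 >= 5
    y2 + 2y3 + 4y4 >= 2
    y1, y2, y3, y4 >= 0

Solving the primal: x* = (7.6667, 0).
  primal value c^T x* = 38.3333.
Solving the dual: y* = (0, 0, 0, 1.6667).
  dual value b^T y* = 38.3333.
Strong duality: c^T x* = b^T y*. Confirmed.

38.3333


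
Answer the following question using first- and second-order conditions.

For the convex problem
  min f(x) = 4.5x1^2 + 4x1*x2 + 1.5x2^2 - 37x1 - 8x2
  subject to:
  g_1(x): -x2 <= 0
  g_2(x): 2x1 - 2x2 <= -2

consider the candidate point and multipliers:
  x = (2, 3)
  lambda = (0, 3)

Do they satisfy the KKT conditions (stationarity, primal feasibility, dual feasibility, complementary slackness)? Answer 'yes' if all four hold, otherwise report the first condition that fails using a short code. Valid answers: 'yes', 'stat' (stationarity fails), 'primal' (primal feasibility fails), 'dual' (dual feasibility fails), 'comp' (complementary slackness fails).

Gradient of f: grad f(x) = Q x + c = (-7, 9)
Constraint values g_i(x) = a_i^T x - b_i:
  g_1((2, 3)) = -3
  g_2((2, 3)) = 0
Stationarity residual: grad f(x) + sum_i lambda_i a_i = (-1, 3)
  -> stationarity FAILS
Primal feasibility (all g_i <= 0): OK
Dual feasibility (all lambda_i >= 0): OK
Complementary slackness (lambda_i * g_i(x) = 0 for all i): OK

Verdict: the first failing condition is stationarity -> stat.

stat


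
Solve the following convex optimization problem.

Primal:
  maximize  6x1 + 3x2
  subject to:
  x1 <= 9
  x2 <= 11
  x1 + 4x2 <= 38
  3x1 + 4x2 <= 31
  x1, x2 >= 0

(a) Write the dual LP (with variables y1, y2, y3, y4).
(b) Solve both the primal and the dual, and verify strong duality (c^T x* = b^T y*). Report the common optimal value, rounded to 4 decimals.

The standard primal-dual pair for 'max c^T x s.t. A x <= b, x >= 0' is:
  Dual:  min b^T y  s.t.  A^T y >= c,  y >= 0.

So the dual LP is:
  minimize  9y1 + 11y2 + 38y3 + 31y4
  subject to:
    y1 + y3 + 3y4 >= 6
    y2 + 4y3 + 4y4 >= 3
    y1, y2, y3, y4 >= 0

Solving the primal: x* = (9, 1).
  primal value c^T x* = 57.
Solving the dual: y* = (3.75, 0, 0, 0.75).
  dual value b^T y* = 57.
Strong duality: c^T x* = b^T y*. Confirmed.

57


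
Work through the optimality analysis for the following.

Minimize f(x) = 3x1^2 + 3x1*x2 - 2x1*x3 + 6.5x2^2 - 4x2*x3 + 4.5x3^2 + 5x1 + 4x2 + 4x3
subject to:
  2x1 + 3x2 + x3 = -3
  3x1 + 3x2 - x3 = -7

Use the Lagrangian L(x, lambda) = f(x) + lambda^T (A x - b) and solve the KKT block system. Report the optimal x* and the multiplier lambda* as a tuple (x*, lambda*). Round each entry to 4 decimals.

Form the Lagrangian:
  L(x, lambda) = (1/2) x^T Q x + c^T x + lambda^T (A x - b)
Stationarity (grad_x L = 0): Q x + c + A^T lambda = 0.
Primal feasibility: A x = b.

This gives the KKT block system:
  [ Q   A^T ] [ x     ]   [-c ]
  [ A    0  ] [ lambda ] = [ b ]

Solving the linear system:
  x*      = (-2.3306, 0.2755, 0.8347)
  lambda* = (-7.0776, 7.9939)
  f(x*)   = 13.7561

x* = (-2.3306, 0.2755, 0.8347), lambda* = (-7.0776, 7.9939)


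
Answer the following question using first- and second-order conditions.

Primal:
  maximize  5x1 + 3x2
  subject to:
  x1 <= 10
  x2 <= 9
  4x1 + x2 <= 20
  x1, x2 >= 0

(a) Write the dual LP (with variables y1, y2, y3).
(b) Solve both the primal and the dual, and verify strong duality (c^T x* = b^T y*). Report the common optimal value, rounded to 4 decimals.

The standard primal-dual pair for 'max c^T x s.t. A x <= b, x >= 0' is:
  Dual:  min b^T y  s.t.  A^T y >= c,  y >= 0.

So the dual LP is:
  minimize  10y1 + 9y2 + 20y3
  subject to:
    y1 + 4y3 >= 5
    y2 + y3 >= 3
    y1, y2, y3 >= 0

Solving the primal: x* = (2.75, 9).
  primal value c^T x* = 40.75.
Solving the dual: y* = (0, 1.75, 1.25).
  dual value b^T y* = 40.75.
Strong duality: c^T x* = b^T y*. Confirmed.

40.75


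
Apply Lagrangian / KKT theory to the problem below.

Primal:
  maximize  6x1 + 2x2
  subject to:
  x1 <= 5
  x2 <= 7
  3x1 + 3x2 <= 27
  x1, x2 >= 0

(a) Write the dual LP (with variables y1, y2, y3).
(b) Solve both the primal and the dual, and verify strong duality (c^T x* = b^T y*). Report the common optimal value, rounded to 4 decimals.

The standard primal-dual pair for 'max c^T x s.t. A x <= b, x >= 0' is:
  Dual:  min b^T y  s.t.  A^T y >= c,  y >= 0.

So the dual LP is:
  minimize  5y1 + 7y2 + 27y3
  subject to:
    y1 + 3y3 >= 6
    y2 + 3y3 >= 2
    y1, y2, y3 >= 0

Solving the primal: x* = (5, 4).
  primal value c^T x* = 38.
Solving the dual: y* = (4, 0, 0.6667).
  dual value b^T y* = 38.
Strong duality: c^T x* = b^T y*. Confirmed.

38


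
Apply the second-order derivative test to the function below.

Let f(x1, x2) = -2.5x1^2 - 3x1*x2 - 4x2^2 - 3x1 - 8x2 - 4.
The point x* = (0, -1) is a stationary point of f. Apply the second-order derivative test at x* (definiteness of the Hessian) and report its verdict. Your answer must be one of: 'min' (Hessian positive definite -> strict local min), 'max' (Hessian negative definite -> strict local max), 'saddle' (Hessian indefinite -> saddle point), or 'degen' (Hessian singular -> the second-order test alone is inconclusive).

Compute the Hessian H = grad^2 f:
  H = [[-5, -3], [-3, -8]]
Verify stationarity: grad f(x*) = H x* + g = (0, 0).
Eigenvalues of H: -9.8541, -3.1459.
Both eigenvalues < 0, so H is negative definite -> x* is a strict local max.

max


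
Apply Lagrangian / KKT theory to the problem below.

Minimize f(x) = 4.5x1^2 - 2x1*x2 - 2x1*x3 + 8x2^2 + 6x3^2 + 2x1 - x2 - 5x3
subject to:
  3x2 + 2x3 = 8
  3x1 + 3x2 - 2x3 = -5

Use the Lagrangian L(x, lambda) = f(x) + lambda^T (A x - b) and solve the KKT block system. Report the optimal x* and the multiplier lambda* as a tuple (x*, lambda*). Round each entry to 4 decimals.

Form the Lagrangian:
  L(x, lambda) = (1/2) x^T Q x + c^T x + lambda^T (A x - b)
Stationarity (grad_x L = 0): Q x + c + A^T lambda = 0.
Primal feasibility: A x = b.

This gives the KKT block system:
  [ Q   A^T ] [ x     ]   [-c ]
  [ A    0  ] [ lambda ] = [ b ]

Solving the linear system:
  x*      = (-0.88, 0.94, 2.59)
  lambda* = (-9.5933, 4.3267)
  f(x*)   = 41.365

x* = (-0.88, 0.94, 2.59), lambda* = (-9.5933, 4.3267)


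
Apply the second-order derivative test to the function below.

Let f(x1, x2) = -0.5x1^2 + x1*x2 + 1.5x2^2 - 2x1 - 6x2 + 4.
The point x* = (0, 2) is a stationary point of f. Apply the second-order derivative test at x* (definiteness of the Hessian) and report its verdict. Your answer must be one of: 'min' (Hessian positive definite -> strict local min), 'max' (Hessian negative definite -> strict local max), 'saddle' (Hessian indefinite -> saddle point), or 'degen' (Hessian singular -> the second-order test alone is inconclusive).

Compute the Hessian H = grad^2 f:
  H = [[-1, 1], [1, 3]]
Verify stationarity: grad f(x*) = H x* + g = (0, 0).
Eigenvalues of H: -1.2361, 3.2361.
Eigenvalues have mixed signs, so H is indefinite -> x* is a saddle point.

saddle


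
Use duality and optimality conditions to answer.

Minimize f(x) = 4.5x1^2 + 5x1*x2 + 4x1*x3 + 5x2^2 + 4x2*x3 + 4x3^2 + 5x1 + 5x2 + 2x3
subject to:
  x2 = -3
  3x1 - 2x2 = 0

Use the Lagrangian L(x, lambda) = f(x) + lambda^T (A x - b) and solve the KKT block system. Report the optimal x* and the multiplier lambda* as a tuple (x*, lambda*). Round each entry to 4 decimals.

Form the Lagrangian:
  L(x, lambda) = (1/2) x^T Q x + c^T x + lambda^T (A x - b)
Stationarity (grad_x L = 0): Q x + c + A^T lambda = 0.
Primal feasibility: A x = b.

This gives the KKT block system:
  [ Q   A^T ] [ x     ]   [-c ]
  [ A    0  ] [ lambda ] = [ b ]

Solving the linear system:
  x*      = (-2, -3, 2.25)
  lambda* = (38.6667, 6.3333)
  f(x*)   = 47.75

x* = (-2, -3, 2.25), lambda* = (38.6667, 6.3333)


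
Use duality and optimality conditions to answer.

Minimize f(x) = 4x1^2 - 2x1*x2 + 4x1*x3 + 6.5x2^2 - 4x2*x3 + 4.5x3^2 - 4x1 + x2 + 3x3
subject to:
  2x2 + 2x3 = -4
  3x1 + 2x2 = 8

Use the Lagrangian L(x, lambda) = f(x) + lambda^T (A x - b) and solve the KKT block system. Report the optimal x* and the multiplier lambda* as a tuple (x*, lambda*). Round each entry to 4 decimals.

Form the Lagrangian:
  L(x, lambda) = (1/2) x^T Q x + c^T x + lambda^T (A x - b)
Stationarity (grad_x L = 0): Q x + c + A^T lambda = 0.
Primal feasibility: A x = b.

This gives the KKT block system:
  [ Q   A^T ] [ x     ]   [-c ]
  [ A    0  ] [ lambda ] = [ b ]

Solving the linear system:
  x*      = (2.6952, -0.0428, -1.9572)
  lambda* = (1.8316, -3.2727)
  f(x*)   = 8.4064

x* = (2.6952, -0.0428, -1.9572), lambda* = (1.8316, -3.2727)


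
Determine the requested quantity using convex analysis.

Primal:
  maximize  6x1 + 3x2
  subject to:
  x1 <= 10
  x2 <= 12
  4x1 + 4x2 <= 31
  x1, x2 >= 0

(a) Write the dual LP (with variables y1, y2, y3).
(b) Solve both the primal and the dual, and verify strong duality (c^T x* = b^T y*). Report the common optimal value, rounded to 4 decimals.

The standard primal-dual pair for 'max c^T x s.t. A x <= b, x >= 0' is:
  Dual:  min b^T y  s.t.  A^T y >= c,  y >= 0.

So the dual LP is:
  minimize  10y1 + 12y2 + 31y3
  subject to:
    y1 + 4y3 >= 6
    y2 + 4y3 >= 3
    y1, y2, y3 >= 0

Solving the primal: x* = (7.75, 0).
  primal value c^T x* = 46.5.
Solving the dual: y* = (0, 0, 1.5).
  dual value b^T y* = 46.5.
Strong duality: c^T x* = b^T y*. Confirmed.

46.5


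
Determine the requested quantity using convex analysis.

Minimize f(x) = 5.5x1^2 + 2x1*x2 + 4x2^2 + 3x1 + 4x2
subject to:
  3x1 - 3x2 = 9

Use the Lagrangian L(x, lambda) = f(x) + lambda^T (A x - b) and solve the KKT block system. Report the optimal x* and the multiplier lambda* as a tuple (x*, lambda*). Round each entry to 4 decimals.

Form the Lagrangian:
  L(x, lambda) = (1/2) x^T Q x + c^T x + lambda^T (A x - b)
Stationarity (grad_x L = 0): Q x + c + A^T lambda = 0.
Primal feasibility: A x = b.

This gives the KKT block system:
  [ Q   A^T ] [ x     ]   [-c ]
  [ A    0  ] [ lambda ] = [ b ]

Solving the linear system:
  x*      = (1, -2)
  lambda* = (-3.3333)
  f(x*)   = 12.5

x* = (1, -2), lambda* = (-3.3333)


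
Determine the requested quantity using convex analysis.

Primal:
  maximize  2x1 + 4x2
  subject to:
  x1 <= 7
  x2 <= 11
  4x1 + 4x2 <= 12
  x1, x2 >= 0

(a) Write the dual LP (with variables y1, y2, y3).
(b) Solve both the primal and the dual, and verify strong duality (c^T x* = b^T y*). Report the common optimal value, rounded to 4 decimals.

The standard primal-dual pair for 'max c^T x s.t. A x <= b, x >= 0' is:
  Dual:  min b^T y  s.t.  A^T y >= c,  y >= 0.

So the dual LP is:
  minimize  7y1 + 11y2 + 12y3
  subject to:
    y1 + 4y3 >= 2
    y2 + 4y3 >= 4
    y1, y2, y3 >= 0

Solving the primal: x* = (0, 3).
  primal value c^T x* = 12.
Solving the dual: y* = (0, 0, 1).
  dual value b^T y* = 12.
Strong duality: c^T x* = b^T y*. Confirmed.

12


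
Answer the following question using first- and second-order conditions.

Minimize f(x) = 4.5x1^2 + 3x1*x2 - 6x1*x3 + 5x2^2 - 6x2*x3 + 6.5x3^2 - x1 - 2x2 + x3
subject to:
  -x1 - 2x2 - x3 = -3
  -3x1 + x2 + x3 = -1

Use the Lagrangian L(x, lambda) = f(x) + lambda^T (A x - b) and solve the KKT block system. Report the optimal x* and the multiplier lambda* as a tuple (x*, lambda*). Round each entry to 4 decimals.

Form the Lagrangian:
  L(x, lambda) = (1/2) x^T Q x + c^T x + lambda^T (A x - b)
Stationarity (grad_x L = 0): Q x + c + A^T lambda = 0.
Primal feasibility: A x = b.

This gives the KKT block system:
  [ Q   A^T ] [ x     ]   [-c ]
  [ A    0  ] [ lambda ] = [ b ]

Solving the linear system:
  x*      = (0.8191, 0.7234, 0.734)
  lambda* = (2, 0.7128)
  f(x*)   = 2.5904

x* = (0.8191, 0.7234, 0.734), lambda* = (2, 0.7128)


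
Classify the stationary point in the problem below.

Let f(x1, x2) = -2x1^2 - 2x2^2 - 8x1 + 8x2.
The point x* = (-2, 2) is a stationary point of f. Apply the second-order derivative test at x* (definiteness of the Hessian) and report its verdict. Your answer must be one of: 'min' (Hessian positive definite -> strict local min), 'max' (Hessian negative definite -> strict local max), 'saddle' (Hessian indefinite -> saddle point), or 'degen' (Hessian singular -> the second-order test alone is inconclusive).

Compute the Hessian H = grad^2 f:
  H = [[-4, 0], [0, -4]]
Verify stationarity: grad f(x*) = H x* + g = (0, 0).
Eigenvalues of H: -4, -4.
Both eigenvalues < 0, so H is negative definite -> x* is a strict local max.

max


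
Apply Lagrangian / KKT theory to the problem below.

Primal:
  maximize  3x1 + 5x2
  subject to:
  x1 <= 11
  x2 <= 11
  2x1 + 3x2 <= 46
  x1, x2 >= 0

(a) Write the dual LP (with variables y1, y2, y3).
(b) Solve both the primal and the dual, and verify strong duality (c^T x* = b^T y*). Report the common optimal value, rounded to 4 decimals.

The standard primal-dual pair for 'max c^T x s.t. A x <= b, x >= 0' is:
  Dual:  min b^T y  s.t.  A^T y >= c,  y >= 0.

So the dual LP is:
  minimize  11y1 + 11y2 + 46y3
  subject to:
    y1 + 2y3 >= 3
    y2 + 3y3 >= 5
    y1, y2, y3 >= 0

Solving the primal: x* = (6.5, 11).
  primal value c^T x* = 74.5.
Solving the dual: y* = (0, 0.5, 1.5).
  dual value b^T y* = 74.5.
Strong duality: c^T x* = b^T y*. Confirmed.

74.5


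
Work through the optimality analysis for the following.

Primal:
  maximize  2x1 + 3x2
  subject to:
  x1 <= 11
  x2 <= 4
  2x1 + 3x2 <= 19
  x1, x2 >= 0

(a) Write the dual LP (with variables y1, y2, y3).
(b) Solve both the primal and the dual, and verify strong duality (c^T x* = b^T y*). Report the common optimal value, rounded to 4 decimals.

The standard primal-dual pair for 'max c^T x s.t. A x <= b, x >= 0' is:
  Dual:  min b^T y  s.t.  A^T y >= c,  y >= 0.

So the dual LP is:
  minimize  11y1 + 4y2 + 19y3
  subject to:
    y1 + 2y3 >= 2
    y2 + 3y3 >= 3
    y1, y2, y3 >= 0

Solving the primal: x* = (9.5, 0).
  primal value c^T x* = 19.
Solving the dual: y* = (0, 0, 1).
  dual value b^T y* = 19.
Strong duality: c^T x* = b^T y*. Confirmed.

19


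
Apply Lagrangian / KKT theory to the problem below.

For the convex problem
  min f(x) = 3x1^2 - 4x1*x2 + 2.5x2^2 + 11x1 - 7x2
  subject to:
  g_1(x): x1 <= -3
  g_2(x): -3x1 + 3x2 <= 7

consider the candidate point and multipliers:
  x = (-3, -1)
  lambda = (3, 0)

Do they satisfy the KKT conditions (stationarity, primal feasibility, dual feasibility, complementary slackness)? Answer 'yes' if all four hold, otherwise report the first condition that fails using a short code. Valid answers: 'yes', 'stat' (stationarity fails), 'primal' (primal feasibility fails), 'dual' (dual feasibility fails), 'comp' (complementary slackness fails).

Gradient of f: grad f(x) = Q x + c = (-3, 0)
Constraint values g_i(x) = a_i^T x - b_i:
  g_1((-3, -1)) = 0
  g_2((-3, -1)) = -1
Stationarity residual: grad f(x) + sum_i lambda_i a_i = (0, 0)
  -> stationarity OK
Primal feasibility (all g_i <= 0): OK
Dual feasibility (all lambda_i >= 0): OK
Complementary slackness (lambda_i * g_i(x) = 0 for all i): OK

Verdict: yes, KKT holds.

yes


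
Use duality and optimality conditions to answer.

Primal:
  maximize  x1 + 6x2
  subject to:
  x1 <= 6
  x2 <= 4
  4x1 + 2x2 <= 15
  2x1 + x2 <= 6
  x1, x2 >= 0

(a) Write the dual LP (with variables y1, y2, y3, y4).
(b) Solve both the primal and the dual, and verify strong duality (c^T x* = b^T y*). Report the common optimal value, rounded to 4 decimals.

The standard primal-dual pair for 'max c^T x s.t. A x <= b, x >= 0' is:
  Dual:  min b^T y  s.t.  A^T y >= c,  y >= 0.

So the dual LP is:
  minimize  6y1 + 4y2 + 15y3 + 6y4
  subject to:
    y1 + 4y3 + 2y4 >= 1
    y2 + 2y3 + y4 >= 6
    y1, y2, y3, y4 >= 0

Solving the primal: x* = (1, 4).
  primal value c^T x* = 25.
Solving the dual: y* = (0, 5.5, 0, 0.5).
  dual value b^T y* = 25.
Strong duality: c^T x* = b^T y*. Confirmed.

25


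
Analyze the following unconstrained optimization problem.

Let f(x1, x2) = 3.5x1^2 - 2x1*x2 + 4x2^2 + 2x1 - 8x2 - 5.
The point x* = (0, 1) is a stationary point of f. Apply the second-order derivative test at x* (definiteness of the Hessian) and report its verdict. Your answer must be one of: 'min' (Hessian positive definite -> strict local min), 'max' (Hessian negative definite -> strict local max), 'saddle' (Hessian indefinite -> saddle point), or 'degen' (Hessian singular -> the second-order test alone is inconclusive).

Compute the Hessian H = grad^2 f:
  H = [[7, -2], [-2, 8]]
Verify stationarity: grad f(x*) = H x* + g = (0, 0).
Eigenvalues of H: 5.4384, 9.5616.
Both eigenvalues > 0, so H is positive definite -> x* is a strict local min.

min


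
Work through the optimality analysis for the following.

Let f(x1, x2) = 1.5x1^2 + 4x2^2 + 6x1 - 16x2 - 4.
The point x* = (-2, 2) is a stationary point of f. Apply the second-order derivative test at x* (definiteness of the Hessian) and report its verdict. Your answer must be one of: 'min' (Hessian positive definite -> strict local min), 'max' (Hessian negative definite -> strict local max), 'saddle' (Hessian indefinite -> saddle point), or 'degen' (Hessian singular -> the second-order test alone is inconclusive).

Compute the Hessian H = grad^2 f:
  H = [[3, 0], [0, 8]]
Verify stationarity: grad f(x*) = H x* + g = (0, 0).
Eigenvalues of H: 3, 8.
Both eigenvalues > 0, so H is positive definite -> x* is a strict local min.

min


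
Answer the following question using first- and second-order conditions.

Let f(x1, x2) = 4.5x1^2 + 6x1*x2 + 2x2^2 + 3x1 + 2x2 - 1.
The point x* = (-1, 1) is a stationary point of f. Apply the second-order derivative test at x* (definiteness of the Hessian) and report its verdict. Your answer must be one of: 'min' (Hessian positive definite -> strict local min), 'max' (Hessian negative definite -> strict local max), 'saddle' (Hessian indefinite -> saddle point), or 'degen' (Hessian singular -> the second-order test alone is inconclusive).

Compute the Hessian H = grad^2 f:
  H = [[9, 6], [6, 4]]
Verify stationarity: grad f(x*) = H x* + g = (0, 0).
Eigenvalues of H: 0, 13.
H has a zero eigenvalue (singular; positive semidefinite but not definite), so H is neither positive definite, negative definite, nor indefinite. The second-order test alone is inconclusive -> degen.
(Indeed, f is constant along the null direction of H through x*, so x* is not a strict local extremum.)

degen


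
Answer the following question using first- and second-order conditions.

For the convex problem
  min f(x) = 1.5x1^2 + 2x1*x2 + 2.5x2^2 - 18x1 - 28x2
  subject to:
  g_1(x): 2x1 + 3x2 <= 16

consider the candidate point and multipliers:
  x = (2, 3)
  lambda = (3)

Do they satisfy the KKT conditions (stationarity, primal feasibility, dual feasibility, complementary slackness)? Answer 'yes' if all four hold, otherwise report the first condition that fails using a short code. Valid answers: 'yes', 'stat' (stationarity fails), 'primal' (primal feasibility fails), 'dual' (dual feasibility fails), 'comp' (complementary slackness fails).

Gradient of f: grad f(x) = Q x + c = (-6, -9)
Constraint values g_i(x) = a_i^T x - b_i:
  g_1((2, 3)) = -3
Stationarity residual: grad f(x) + sum_i lambda_i a_i = (0, 0)
  -> stationarity OK
Primal feasibility (all g_i <= 0): OK
Dual feasibility (all lambda_i >= 0): OK
Complementary slackness (lambda_i * g_i(x) = 0 for all i): FAILS

Verdict: the first failing condition is complementary_slackness -> comp.

comp


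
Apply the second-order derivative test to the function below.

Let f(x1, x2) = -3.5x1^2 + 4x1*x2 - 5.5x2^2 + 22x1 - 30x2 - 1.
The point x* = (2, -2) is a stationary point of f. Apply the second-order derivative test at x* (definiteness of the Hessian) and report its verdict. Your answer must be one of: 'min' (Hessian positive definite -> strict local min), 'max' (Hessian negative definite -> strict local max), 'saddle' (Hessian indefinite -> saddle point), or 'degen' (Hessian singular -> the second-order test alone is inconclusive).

Compute the Hessian H = grad^2 f:
  H = [[-7, 4], [4, -11]]
Verify stationarity: grad f(x*) = H x* + g = (0, 0).
Eigenvalues of H: -13.4721, -4.5279.
Both eigenvalues < 0, so H is negative definite -> x* is a strict local max.

max


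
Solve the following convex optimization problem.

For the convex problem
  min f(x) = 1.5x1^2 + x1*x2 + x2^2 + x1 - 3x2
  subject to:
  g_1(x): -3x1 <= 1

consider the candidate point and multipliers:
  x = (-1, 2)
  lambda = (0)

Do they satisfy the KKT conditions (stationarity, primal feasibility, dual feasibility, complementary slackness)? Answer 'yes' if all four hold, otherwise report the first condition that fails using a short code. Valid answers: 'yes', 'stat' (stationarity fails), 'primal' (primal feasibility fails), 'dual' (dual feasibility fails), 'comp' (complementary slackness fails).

Gradient of f: grad f(x) = Q x + c = (0, 0)
Constraint values g_i(x) = a_i^T x - b_i:
  g_1((-1, 2)) = 2
Stationarity residual: grad f(x) + sum_i lambda_i a_i = (0, 0)
  -> stationarity OK
Primal feasibility (all g_i <= 0): FAILS
Dual feasibility (all lambda_i >= 0): OK
Complementary slackness (lambda_i * g_i(x) = 0 for all i): OK

Verdict: the first failing condition is primal_feasibility -> primal.

primal


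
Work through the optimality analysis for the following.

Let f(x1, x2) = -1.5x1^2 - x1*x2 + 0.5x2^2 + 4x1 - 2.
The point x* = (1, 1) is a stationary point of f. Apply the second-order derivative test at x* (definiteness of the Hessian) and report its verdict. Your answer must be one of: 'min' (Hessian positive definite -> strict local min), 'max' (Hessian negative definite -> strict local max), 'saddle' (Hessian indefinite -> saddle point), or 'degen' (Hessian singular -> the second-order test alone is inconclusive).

Compute the Hessian H = grad^2 f:
  H = [[-3, -1], [-1, 1]]
Verify stationarity: grad f(x*) = H x* + g = (0, 0).
Eigenvalues of H: -3.2361, 1.2361.
Eigenvalues have mixed signs, so H is indefinite -> x* is a saddle point.

saddle


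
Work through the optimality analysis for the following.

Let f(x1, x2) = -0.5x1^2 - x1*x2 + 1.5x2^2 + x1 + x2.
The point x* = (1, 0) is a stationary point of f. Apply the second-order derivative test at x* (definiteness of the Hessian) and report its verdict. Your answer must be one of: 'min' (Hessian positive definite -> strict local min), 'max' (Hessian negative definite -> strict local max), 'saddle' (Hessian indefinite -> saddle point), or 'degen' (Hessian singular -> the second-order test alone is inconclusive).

Compute the Hessian H = grad^2 f:
  H = [[-1, -1], [-1, 3]]
Verify stationarity: grad f(x*) = H x* + g = (0, 0).
Eigenvalues of H: -1.2361, 3.2361.
Eigenvalues have mixed signs, so H is indefinite -> x* is a saddle point.

saddle


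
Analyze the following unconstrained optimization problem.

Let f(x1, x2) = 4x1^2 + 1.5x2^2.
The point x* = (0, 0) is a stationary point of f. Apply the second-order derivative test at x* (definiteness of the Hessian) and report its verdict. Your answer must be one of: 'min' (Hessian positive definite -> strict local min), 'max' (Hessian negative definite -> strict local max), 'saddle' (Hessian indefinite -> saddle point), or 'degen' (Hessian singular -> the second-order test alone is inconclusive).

Compute the Hessian H = grad^2 f:
  H = [[8, 0], [0, 3]]
Verify stationarity: grad f(x*) = H x* + g = (0, 0).
Eigenvalues of H: 3, 8.
Both eigenvalues > 0, so H is positive definite -> x* is a strict local min.

min


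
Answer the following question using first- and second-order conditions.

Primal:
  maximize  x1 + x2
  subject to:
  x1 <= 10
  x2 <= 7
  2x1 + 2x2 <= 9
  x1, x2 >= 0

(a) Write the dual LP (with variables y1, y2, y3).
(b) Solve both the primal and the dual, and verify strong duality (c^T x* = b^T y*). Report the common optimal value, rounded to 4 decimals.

The standard primal-dual pair for 'max c^T x s.t. A x <= b, x >= 0' is:
  Dual:  min b^T y  s.t.  A^T y >= c,  y >= 0.

So the dual LP is:
  minimize  10y1 + 7y2 + 9y3
  subject to:
    y1 + 2y3 >= 1
    y2 + 2y3 >= 1
    y1, y2, y3 >= 0

Solving the primal: x* = (4.5, 0).
  primal value c^T x* = 4.5.
Solving the dual: y* = (0, 0, 0.5).
  dual value b^T y* = 4.5.
Strong duality: c^T x* = b^T y*. Confirmed.

4.5


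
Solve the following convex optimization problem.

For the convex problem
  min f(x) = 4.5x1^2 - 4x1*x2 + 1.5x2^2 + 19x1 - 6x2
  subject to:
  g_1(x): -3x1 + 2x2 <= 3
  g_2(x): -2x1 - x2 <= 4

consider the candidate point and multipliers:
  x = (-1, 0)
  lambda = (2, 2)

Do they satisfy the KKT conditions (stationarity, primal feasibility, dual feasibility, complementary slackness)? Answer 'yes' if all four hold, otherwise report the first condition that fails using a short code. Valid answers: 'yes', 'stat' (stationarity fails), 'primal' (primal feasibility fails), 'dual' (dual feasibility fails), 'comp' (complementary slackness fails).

Gradient of f: grad f(x) = Q x + c = (10, -2)
Constraint values g_i(x) = a_i^T x - b_i:
  g_1((-1, 0)) = 0
  g_2((-1, 0)) = -2
Stationarity residual: grad f(x) + sum_i lambda_i a_i = (0, 0)
  -> stationarity OK
Primal feasibility (all g_i <= 0): OK
Dual feasibility (all lambda_i >= 0): OK
Complementary slackness (lambda_i * g_i(x) = 0 for all i): FAILS

Verdict: the first failing condition is complementary_slackness -> comp.

comp
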